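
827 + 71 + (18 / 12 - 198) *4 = 112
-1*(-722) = 722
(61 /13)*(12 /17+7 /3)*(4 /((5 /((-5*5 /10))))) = -18910 /663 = -28.52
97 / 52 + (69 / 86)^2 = 120623 / 48074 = 2.51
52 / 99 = 0.53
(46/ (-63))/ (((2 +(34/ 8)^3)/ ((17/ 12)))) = -0.01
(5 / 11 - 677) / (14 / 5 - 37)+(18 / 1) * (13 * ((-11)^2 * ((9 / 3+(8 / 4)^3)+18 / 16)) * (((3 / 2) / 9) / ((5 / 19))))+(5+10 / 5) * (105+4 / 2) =16417120237 / 75240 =218196.71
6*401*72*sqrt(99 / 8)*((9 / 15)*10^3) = 77954400*sqrt(22) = 365638546.31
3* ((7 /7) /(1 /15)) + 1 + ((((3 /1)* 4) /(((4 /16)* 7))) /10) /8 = 46.09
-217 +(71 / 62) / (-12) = -161519 / 744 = -217.10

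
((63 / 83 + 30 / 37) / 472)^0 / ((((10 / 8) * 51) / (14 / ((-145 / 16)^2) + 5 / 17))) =221404 / 30381125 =0.01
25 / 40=0.62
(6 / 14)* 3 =9 / 7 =1.29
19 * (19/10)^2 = 68.59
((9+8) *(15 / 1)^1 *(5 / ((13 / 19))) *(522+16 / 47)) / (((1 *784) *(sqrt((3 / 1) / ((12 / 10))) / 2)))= 59472375 *sqrt(10) / 119756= 1570.43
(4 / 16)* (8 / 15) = 2 / 15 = 0.13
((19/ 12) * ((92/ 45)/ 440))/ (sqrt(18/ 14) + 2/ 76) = 0.01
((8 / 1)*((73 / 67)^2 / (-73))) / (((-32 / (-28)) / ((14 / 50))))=-0.03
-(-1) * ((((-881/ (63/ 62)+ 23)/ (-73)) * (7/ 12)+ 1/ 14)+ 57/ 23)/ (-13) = -11797235/ 16501212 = -0.71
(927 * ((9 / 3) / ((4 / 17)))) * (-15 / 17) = -41715 / 4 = -10428.75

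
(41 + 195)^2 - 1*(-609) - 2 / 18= 506744 / 9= 56304.89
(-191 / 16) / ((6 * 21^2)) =-191 / 42336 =-0.00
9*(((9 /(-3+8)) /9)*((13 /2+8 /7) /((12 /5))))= 321 /56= 5.73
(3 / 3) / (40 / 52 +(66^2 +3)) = 13 / 56677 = 0.00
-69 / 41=-1.68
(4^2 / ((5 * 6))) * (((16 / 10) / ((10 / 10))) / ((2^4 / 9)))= 12 / 25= 0.48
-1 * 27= -27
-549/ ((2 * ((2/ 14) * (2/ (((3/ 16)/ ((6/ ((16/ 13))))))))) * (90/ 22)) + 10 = 0.97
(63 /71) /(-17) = -63 /1207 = -0.05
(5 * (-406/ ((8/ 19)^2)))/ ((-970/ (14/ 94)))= 512981/ 291776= 1.76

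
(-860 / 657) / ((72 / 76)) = -8170 / 5913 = -1.38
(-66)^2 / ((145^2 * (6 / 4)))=2904 / 21025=0.14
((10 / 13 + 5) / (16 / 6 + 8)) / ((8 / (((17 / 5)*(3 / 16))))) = 2295 / 53248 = 0.04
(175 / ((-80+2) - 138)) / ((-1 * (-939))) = -175 / 202824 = -0.00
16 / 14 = 8 / 7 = 1.14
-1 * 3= -3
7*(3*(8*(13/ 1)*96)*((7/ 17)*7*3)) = 30820608/ 17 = 1812976.94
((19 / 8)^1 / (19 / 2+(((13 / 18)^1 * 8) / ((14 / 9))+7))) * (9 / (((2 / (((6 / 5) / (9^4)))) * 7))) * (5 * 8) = 38 / 68769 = 0.00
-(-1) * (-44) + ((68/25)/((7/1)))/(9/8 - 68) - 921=-90348669/93625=-965.01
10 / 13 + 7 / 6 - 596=-46337 / 78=-594.06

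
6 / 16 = 0.38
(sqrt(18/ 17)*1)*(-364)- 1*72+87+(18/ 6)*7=36- 1092*sqrt(34)/ 17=-338.55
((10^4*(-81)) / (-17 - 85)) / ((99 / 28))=420000 / 187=2245.99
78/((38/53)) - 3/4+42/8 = 4305/38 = 113.29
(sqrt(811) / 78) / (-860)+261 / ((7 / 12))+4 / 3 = 9424 / 21 - sqrt(811) / 67080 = 448.76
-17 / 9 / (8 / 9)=-17 / 8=-2.12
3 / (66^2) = 0.00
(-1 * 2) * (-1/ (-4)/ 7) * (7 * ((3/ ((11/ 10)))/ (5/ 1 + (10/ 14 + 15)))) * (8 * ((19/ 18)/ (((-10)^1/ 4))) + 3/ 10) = 1939/ 9570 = 0.20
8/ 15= 0.53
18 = 18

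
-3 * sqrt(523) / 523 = -0.13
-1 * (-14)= 14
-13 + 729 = 716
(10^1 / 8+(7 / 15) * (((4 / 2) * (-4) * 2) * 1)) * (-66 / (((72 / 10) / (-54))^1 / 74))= -455433 / 2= -227716.50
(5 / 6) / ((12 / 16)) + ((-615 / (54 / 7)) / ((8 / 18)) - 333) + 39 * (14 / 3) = -23707 / 72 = -329.26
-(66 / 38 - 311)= 5876 / 19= 309.26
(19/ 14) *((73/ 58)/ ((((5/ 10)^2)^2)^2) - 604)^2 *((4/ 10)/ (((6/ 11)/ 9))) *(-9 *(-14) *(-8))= -3014787828096/ 4205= -716953110.13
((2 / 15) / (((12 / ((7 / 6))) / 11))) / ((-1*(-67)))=77 / 36180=0.00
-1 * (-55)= 55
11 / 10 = 1.10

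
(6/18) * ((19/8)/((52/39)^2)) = 57/128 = 0.45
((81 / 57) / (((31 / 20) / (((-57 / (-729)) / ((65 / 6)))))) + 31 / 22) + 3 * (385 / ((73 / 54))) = 1661666075 / 1941654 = 855.80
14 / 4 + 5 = 17 / 2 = 8.50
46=46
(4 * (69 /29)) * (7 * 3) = 5796 /29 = 199.86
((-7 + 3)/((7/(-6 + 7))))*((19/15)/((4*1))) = -19/105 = -0.18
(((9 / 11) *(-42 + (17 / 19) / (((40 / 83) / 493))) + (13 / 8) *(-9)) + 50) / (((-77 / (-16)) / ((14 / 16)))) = 3134531 / 22990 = 136.34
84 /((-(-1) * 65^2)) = 84 /4225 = 0.02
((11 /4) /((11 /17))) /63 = 17 /252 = 0.07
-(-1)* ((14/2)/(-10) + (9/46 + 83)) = 82.50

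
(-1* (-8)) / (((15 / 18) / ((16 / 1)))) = 768 / 5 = 153.60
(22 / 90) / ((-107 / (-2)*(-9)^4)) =22 / 31591215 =0.00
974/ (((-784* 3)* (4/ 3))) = -487/ 1568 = -0.31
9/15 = 3/5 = 0.60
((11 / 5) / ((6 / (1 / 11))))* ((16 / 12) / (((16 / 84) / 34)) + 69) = 10.23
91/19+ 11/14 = 1483/266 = 5.58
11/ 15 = 0.73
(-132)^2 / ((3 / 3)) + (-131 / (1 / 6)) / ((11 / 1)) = 190878 / 11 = 17352.55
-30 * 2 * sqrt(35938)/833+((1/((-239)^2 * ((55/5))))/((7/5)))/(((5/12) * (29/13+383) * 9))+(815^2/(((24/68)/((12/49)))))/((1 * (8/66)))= 439705758936604141/115640550564 - 60 * sqrt(35938)/833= 3802335.58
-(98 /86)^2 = -2401 /1849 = -1.30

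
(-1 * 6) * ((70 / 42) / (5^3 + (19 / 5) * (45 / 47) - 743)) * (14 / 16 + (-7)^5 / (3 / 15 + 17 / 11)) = -156.72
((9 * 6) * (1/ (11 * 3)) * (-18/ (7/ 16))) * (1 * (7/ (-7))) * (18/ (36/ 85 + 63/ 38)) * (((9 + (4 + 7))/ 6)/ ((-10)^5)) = -15504/ 798875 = -0.02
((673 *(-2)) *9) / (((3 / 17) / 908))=-62330568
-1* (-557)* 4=2228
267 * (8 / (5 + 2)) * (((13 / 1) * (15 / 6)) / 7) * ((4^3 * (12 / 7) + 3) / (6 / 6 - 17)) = -13693095 / 1372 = -9980.39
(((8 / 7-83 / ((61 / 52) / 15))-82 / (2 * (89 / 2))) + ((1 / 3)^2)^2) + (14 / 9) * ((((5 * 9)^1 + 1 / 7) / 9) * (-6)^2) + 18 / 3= -2383141045 / 3078243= -774.19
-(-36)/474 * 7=42/79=0.53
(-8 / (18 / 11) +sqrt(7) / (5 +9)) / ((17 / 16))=-704 / 153 +8 * sqrt(7) / 119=-4.42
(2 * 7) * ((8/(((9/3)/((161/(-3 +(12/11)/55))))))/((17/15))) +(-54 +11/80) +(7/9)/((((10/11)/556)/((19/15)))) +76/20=-135406205467/110343600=-1227.13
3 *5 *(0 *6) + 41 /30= 1.37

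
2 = 2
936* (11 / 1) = 10296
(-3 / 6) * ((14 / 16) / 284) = -7 / 4544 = -0.00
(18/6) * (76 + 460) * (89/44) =35778/11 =3252.55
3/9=1/3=0.33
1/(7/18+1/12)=36/17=2.12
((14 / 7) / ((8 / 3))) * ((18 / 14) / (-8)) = -27 / 224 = -0.12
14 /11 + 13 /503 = 7185 /5533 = 1.30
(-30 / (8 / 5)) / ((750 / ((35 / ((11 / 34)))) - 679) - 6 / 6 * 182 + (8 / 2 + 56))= 2975 / 125992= 0.02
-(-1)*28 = 28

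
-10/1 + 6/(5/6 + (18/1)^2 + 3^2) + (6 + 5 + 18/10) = 2.82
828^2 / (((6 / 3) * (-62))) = -171396 / 31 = -5528.90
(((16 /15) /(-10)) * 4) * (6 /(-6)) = 0.43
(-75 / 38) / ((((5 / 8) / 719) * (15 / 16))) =-2421.89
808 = 808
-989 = -989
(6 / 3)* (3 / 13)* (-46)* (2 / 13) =-552 / 169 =-3.27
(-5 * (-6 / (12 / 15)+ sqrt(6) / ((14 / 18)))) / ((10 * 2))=15 / 8- 9 * sqrt(6) / 28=1.09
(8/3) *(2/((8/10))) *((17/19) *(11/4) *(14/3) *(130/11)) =154700/171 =904.68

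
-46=-46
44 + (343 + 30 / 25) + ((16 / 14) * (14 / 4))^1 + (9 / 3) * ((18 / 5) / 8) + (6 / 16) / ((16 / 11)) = 252037 / 640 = 393.81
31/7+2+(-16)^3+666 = -23965/7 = -3423.57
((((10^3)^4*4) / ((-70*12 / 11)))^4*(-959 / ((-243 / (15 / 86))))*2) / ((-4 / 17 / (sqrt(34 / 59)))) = -33437290744591395552740240000000000000000000.00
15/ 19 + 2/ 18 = 154/ 171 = 0.90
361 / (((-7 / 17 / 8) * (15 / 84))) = -196384 / 5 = -39276.80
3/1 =3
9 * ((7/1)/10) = 63/10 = 6.30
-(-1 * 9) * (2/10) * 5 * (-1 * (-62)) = 558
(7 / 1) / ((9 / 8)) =56 / 9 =6.22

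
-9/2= -4.50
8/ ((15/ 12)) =6.40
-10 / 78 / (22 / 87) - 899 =-257259 / 286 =-899.51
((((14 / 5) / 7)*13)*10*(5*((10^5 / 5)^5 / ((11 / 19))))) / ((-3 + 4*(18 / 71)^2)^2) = 401707853248000000000000000000000 / 2103045219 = 191012465932145988725884.80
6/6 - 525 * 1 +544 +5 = 25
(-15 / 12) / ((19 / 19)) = -5 / 4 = -1.25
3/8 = 0.38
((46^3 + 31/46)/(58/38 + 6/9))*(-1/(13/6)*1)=-765650277/37375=-20485.63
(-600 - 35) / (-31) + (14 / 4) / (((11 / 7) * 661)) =9235689 / 450802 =20.49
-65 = -65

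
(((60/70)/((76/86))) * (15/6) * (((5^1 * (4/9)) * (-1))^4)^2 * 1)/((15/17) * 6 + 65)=9356800000000/456108706809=20.51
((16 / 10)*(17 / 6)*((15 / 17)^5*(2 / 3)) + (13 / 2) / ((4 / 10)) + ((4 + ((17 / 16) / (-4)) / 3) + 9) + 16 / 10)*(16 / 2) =2596058651 / 10022520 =259.02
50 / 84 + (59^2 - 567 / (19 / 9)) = 2563987 / 798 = 3213.02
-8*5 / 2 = -20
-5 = -5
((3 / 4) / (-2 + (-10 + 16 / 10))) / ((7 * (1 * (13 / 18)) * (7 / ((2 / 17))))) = -135 / 563108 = -0.00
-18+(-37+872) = 817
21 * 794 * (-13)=-216762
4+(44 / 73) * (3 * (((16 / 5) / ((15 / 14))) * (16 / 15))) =267196 / 27375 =9.76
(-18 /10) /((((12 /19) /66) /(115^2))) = -2487622.50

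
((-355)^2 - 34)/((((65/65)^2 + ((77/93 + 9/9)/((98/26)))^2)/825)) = 2158497394151175/25650349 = 84150800.22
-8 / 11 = -0.73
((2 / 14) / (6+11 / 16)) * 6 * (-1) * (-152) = 14592 / 749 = 19.48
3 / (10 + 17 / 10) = 10 / 39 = 0.26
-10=-10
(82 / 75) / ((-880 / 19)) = -779 / 33000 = -0.02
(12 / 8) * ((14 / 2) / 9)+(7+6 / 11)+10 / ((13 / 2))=8795 / 858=10.25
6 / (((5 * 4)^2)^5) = 3 / 5120000000000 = 0.00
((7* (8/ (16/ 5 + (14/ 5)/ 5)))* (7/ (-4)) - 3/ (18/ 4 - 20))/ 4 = -37693/ 5828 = -6.47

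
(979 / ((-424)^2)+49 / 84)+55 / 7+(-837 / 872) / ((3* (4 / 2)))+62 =28923176839 / 411507264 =70.29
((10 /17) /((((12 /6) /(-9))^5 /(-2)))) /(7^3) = 295245 /46648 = 6.33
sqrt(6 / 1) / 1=sqrt(6)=2.45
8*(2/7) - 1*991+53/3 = -20392/21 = -971.05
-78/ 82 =-39/ 41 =-0.95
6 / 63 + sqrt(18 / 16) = 1.16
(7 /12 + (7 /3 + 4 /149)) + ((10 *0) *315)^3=5263 /1788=2.94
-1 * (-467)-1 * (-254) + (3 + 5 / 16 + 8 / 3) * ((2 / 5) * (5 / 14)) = 34649 / 48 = 721.85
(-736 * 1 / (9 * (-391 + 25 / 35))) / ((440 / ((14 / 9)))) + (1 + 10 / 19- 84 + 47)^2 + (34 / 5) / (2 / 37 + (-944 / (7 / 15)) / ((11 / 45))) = 958481896639239029 / 761677893936135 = 1258.38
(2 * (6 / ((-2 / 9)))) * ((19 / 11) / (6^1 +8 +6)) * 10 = -513 / 11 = -46.64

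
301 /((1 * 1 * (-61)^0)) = 301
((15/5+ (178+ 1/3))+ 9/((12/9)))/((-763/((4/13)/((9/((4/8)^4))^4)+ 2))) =-6308046473425/12794965327872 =-0.49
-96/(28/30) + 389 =2003/7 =286.14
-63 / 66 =-21 / 22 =-0.95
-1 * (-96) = 96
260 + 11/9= 261.22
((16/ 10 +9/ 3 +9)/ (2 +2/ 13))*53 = 11713/ 35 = 334.66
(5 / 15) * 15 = 5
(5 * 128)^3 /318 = 131072000 /159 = 824352.20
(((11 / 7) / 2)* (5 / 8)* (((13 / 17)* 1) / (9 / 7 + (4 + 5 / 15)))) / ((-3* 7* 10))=-143 / 449344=-0.00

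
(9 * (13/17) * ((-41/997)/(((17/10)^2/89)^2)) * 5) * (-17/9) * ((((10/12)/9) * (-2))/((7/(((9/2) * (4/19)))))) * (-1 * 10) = 21109465000000/33224904363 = 635.35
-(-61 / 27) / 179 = 61 / 4833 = 0.01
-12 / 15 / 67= -4 / 335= -0.01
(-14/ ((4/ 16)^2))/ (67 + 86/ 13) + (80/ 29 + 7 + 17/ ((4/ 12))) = 55234/ 957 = 57.72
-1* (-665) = 665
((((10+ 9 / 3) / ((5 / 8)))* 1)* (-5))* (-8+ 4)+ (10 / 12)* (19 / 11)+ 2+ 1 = 27749 / 66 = 420.44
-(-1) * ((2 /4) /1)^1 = 0.50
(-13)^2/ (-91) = -13/ 7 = -1.86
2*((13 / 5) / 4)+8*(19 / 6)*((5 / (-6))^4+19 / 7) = 2799131 / 34020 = 82.28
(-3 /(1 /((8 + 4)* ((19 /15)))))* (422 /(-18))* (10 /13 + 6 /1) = 7236.76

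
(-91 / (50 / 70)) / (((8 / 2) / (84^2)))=-1123668 / 5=-224733.60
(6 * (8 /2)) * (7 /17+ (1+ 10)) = 4656 /17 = 273.88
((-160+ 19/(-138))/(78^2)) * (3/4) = -22099/1119456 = -0.02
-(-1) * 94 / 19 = 94 / 19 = 4.95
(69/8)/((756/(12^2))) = 1.64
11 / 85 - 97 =-8234 / 85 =-96.87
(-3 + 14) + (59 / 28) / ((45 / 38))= 12.78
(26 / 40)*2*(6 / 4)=39 / 20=1.95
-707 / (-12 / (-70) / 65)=-1608425 / 6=-268070.83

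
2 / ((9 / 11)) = 22 / 9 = 2.44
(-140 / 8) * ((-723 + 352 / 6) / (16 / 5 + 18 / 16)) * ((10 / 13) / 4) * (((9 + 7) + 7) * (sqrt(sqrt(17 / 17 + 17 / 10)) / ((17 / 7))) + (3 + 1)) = 13951000 / 6747 + 56152775 * 30^(3 / 4) / 114699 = 8343.29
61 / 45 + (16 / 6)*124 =14941 / 45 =332.02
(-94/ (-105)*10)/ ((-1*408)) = -47/ 2142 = -0.02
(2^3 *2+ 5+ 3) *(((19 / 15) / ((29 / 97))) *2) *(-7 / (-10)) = 103208 / 725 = 142.36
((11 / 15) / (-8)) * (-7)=77 / 120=0.64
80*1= 80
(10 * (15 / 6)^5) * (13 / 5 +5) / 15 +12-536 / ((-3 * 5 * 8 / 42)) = 83327 / 120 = 694.39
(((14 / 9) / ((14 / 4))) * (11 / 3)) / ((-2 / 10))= -220 / 27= -8.15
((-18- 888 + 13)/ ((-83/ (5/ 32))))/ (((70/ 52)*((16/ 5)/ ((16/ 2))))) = 58045/ 18592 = 3.12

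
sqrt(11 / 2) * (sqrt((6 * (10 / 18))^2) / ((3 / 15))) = 25 * sqrt(22) / 3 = 39.09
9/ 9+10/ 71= 81/ 71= 1.14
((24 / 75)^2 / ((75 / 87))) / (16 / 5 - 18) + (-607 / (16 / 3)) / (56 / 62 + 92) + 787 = 279104406059 / 355200000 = 785.77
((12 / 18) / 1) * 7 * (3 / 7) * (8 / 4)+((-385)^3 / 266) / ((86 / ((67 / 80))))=-109032673 / 52288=-2085.23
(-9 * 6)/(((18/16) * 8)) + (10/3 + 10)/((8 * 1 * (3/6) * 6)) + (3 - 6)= -76/9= -8.44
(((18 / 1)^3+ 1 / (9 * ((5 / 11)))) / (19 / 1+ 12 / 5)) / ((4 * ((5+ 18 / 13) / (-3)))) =-3411863 / 106572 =-32.01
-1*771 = -771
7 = 7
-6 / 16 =-3 / 8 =-0.38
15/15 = 1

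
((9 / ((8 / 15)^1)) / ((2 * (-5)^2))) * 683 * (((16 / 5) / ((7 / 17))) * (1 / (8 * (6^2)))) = 34833 / 5600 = 6.22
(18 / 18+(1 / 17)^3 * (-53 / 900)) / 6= 4421647 / 26530200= 0.17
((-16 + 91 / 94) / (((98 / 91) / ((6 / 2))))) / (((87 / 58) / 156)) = -1432782 / 329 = -4354.96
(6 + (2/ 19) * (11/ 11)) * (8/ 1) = 928/ 19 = 48.84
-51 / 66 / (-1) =17 / 22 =0.77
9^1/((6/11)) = 33/2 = 16.50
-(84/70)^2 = -1.44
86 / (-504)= -43 / 252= -0.17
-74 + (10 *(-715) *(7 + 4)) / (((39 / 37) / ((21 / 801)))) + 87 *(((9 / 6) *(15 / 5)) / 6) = -6295835 / 3204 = -1964.99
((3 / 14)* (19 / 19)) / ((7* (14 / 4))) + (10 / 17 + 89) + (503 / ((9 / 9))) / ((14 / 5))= 3139875 / 11662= 269.24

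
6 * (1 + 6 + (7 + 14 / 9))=280 / 3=93.33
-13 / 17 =-0.76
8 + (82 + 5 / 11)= 90.45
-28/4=-7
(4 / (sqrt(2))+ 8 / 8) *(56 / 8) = 7+ 14 *sqrt(2) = 26.80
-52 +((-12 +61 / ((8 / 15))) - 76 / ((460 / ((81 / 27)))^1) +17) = 61529 / 920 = 66.88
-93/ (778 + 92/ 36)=-837/ 7025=-0.12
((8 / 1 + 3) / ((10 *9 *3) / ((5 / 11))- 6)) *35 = 55 / 84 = 0.65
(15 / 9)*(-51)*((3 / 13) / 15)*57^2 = -55233 / 13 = -4248.69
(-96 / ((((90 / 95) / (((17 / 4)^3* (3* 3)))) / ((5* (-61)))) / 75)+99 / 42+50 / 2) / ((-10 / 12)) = -134524697673 / 70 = -1921781395.33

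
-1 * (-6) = 6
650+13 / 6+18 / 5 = 19673 / 30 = 655.77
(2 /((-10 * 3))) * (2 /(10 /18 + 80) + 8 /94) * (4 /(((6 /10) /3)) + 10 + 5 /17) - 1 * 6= -10812788 /1737825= -6.22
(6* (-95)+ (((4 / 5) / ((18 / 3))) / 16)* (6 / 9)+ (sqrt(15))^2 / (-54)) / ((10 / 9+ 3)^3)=-8314569 / 1013060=-8.21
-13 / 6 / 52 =-1 / 24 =-0.04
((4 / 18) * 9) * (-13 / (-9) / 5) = 26 / 45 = 0.58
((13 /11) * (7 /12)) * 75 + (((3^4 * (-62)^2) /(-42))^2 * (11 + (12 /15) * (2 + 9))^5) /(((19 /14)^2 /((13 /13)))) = 4507367156063483898839 /49637500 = 90805684332681.62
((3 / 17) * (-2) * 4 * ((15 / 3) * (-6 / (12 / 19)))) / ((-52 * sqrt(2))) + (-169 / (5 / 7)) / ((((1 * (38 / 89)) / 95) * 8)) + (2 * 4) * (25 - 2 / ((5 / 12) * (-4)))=-509667 / 80 - 285 * sqrt(2) / 442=-6371.75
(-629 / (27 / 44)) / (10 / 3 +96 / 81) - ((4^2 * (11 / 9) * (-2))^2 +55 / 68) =-590445251 / 335988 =-1757.34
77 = 77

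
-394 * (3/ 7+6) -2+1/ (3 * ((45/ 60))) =-159668/ 63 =-2534.41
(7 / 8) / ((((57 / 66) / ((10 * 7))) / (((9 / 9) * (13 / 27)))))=35035 / 1026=34.15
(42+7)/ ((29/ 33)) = 1617/ 29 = 55.76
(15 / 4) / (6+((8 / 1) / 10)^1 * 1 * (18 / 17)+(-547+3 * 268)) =1275 / 89708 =0.01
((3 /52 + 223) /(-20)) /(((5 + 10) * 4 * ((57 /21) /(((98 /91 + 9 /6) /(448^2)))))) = -111019 /126261657600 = -0.00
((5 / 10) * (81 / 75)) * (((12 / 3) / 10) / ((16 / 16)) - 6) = -378 / 125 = -3.02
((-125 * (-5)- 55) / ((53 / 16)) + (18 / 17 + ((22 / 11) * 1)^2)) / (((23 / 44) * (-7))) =-7022312 / 145061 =-48.41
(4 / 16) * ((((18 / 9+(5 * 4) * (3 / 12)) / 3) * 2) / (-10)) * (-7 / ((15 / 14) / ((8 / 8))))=343 / 450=0.76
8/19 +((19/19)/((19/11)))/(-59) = 461/1121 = 0.41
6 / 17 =0.35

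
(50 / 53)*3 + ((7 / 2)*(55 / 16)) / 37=198005 / 62752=3.16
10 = 10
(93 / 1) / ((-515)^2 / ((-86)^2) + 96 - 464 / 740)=42416060 / 59853883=0.71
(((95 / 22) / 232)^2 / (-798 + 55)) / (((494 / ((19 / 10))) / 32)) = -1805 / 31453103968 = -0.00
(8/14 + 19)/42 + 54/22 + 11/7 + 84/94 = 818597/151998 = 5.39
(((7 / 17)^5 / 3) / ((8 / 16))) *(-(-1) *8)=268912 / 4259571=0.06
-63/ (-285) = 21/ 95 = 0.22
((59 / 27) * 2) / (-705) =-118 / 19035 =-0.01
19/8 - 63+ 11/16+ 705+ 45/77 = 795437/1232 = 645.65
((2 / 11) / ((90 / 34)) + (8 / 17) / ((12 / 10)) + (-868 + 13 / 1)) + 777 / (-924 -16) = -1353205727 / 1582020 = -855.37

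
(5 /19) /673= 5 /12787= 0.00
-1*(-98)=98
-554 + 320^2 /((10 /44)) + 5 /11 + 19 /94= 465306883 /1034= 450006.66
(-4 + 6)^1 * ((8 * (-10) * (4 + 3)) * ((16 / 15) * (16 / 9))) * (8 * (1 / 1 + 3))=-1835008 / 27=-67963.26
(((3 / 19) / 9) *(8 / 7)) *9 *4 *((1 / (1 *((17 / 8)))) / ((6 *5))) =128 / 11305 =0.01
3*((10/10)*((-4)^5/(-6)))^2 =262144/3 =87381.33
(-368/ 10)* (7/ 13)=-1288/ 65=-19.82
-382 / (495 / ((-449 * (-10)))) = -343036 / 99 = -3465.01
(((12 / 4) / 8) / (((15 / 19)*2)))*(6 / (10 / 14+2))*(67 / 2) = 1407 / 80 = 17.59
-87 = -87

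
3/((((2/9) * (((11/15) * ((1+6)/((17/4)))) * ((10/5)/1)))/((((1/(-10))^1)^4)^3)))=1377/246400000000000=0.00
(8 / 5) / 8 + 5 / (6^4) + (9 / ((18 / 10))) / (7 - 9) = -14879 / 6480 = -2.30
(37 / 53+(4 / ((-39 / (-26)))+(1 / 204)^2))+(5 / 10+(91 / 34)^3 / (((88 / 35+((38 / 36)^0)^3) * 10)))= 423764327 / 96083541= 4.41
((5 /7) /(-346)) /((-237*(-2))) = -5 /1148028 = -0.00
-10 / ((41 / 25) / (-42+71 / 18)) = 232.05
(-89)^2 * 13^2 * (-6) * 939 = -7541948466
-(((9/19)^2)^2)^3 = -282429536481/2213314919066161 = -0.00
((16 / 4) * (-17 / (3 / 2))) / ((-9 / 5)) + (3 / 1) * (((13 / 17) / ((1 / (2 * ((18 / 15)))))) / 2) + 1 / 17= 64253 / 2295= 28.00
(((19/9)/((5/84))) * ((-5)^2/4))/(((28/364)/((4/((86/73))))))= 1262170/129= 9784.26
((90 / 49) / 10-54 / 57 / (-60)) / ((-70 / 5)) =-1857 / 130340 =-0.01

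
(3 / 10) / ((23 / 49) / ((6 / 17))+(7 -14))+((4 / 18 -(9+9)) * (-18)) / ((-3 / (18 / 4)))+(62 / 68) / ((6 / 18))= -135267039 / 283390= -477.32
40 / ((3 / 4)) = 160 / 3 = 53.33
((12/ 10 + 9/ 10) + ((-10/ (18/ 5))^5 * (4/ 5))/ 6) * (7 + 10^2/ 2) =-671505847/ 590490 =-1137.20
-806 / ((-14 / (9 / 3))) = 1209 / 7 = 172.71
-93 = -93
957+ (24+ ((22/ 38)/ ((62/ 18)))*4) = 981.67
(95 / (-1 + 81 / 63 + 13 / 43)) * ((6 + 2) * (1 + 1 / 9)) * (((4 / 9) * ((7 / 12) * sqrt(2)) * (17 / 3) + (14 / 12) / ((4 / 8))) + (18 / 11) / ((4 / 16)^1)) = 272224400 * sqrt(2) / 129033 + 670266800 / 52569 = 15733.83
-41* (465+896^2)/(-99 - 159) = 32934521/258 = 127653.18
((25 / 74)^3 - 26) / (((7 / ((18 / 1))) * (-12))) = 31560597 / 5673136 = 5.56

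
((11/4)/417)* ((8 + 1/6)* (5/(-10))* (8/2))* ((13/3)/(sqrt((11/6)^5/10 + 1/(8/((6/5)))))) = -14014* sqrt(103629)/14404431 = -0.31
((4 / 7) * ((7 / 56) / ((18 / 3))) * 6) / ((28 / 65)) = 65 / 392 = 0.17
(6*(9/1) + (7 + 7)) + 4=72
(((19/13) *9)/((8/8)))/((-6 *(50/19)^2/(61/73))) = -1255197/4745000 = -0.26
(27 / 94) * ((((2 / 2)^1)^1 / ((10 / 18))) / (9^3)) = 1 / 1410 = 0.00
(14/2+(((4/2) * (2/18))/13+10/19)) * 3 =16769/741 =22.63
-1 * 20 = -20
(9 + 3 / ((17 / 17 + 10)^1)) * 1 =102 / 11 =9.27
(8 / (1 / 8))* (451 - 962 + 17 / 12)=-32613.33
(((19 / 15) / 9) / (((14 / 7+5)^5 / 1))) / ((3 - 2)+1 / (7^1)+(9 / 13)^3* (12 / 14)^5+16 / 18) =0.00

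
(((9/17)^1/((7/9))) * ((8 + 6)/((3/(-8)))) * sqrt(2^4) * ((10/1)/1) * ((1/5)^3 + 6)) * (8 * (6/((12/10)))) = -20763648/85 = -244278.21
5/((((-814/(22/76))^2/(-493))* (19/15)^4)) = -124790625/1030492977424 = -0.00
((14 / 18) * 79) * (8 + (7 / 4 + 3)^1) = 783.42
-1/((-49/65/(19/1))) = 1235/49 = 25.20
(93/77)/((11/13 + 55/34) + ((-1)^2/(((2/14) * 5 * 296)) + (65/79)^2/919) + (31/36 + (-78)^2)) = 0.00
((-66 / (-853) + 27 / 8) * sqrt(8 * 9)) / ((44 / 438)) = 15478263 * sqrt(2) / 75064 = 291.61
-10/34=-5/17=-0.29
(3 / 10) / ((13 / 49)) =147 / 130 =1.13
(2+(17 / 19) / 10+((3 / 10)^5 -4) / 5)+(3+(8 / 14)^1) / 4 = 145157319 / 66500000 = 2.18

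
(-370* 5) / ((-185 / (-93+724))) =6310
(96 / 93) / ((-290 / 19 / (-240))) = 14592 / 899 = 16.23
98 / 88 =49 / 44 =1.11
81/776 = 0.10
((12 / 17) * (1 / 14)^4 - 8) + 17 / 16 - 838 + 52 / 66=-18192585491 / 21551376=-844.15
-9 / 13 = -0.69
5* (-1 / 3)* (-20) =100 / 3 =33.33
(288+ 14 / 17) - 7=4791 / 17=281.82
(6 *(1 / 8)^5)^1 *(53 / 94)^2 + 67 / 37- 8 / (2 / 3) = -54577610249 / 5356453888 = -10.19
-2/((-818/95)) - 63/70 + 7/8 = 0.21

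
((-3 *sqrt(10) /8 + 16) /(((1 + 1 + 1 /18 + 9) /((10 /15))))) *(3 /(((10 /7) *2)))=1008 /995 - 189 *sqrt(10) /7960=0.94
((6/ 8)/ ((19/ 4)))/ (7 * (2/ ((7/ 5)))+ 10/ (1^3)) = 3/ 380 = 0.01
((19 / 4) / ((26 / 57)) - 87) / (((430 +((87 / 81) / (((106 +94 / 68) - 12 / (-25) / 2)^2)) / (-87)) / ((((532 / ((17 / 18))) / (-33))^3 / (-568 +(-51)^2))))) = 115520397888254131686816 / 265123509489019491035869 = 0.44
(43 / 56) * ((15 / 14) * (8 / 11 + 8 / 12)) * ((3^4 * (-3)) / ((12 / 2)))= -400545 / 8624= -46.45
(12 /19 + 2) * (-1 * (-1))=50 /19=2.63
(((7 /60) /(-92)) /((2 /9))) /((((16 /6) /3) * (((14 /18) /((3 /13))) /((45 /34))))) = -6561 /2602496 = -0.00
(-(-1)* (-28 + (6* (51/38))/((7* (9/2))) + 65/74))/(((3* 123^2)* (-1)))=264415/446698854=0.00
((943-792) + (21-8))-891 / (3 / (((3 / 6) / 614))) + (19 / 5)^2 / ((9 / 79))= 80267707 / 276300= 290.51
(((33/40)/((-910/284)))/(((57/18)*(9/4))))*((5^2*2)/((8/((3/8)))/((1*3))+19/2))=-56232/516971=-0.11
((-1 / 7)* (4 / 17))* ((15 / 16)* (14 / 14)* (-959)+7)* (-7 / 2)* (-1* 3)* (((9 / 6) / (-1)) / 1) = -472.27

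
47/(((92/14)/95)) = 31255/46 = 679.46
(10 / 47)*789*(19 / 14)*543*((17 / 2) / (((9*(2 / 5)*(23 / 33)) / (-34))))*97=-20917580541825 / 15134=-1382158090.51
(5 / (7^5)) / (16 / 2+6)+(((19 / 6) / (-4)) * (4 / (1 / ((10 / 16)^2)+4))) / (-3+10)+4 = 455085599 / 115766616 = 3.93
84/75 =28/25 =1.12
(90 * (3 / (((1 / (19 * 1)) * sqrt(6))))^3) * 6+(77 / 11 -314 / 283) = 1667 / 283+2777895 * sqrt(6) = 6804431.20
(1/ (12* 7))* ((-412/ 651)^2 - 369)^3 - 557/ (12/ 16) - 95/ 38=-3816739649380838005169819/ 6393890839777677684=-596935.38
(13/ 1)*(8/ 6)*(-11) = -572/ 3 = -190.67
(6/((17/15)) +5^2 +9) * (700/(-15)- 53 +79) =-812.08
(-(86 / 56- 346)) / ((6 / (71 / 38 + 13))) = 853.61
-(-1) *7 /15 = 7 /15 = 0.47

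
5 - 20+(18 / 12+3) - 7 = -35 / 2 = -17.50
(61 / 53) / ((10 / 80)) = 488 / 53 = 9.21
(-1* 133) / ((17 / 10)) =-1330 / 17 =-78.24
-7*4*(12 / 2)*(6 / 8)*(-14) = 1764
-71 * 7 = -497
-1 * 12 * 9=-108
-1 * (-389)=389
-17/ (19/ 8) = -136/ 19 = -7.16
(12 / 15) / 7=4 / 35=0.11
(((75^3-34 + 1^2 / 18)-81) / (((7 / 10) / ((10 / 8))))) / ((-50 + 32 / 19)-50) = -7660.45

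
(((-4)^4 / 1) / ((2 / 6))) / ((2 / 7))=2688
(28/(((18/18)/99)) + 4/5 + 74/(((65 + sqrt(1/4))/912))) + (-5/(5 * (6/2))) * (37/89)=665089853/174885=3803.01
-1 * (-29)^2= -841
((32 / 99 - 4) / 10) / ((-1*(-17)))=-182 / 8415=-0.02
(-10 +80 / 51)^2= 184900 / 2601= 71.09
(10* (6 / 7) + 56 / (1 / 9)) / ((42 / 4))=2392 / 49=48.82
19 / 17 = 1.12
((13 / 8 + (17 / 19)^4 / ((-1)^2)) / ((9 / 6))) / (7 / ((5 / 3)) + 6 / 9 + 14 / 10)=11811705 / 49000696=0.24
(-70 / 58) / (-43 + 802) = -35 / 22011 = -0.00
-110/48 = -55/24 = -2.29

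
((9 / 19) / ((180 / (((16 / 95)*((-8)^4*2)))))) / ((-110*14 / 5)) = -8192 / 694925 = -0.01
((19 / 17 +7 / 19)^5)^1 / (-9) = -2831155200000 / 3515706497843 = -0.81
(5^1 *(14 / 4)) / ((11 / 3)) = 105 / 22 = 4.77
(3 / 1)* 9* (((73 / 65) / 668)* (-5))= -1971 / 8684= -0.23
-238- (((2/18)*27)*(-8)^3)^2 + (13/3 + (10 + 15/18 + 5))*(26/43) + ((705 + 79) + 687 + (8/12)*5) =-304188124/129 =-2358047.47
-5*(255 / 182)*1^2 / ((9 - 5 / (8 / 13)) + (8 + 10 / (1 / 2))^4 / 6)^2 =-14688 / 22003564259131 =-0.00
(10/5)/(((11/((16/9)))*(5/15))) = 32/33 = 0.97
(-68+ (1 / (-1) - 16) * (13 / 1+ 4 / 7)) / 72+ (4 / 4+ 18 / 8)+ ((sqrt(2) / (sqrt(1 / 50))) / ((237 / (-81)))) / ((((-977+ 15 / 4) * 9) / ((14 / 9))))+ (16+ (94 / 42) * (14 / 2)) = 1589741803 / 51667896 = 30.77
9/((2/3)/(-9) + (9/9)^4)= 243/25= 9.72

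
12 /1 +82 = 94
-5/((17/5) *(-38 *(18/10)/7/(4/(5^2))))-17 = -49349/2907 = -16.98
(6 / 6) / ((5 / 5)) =1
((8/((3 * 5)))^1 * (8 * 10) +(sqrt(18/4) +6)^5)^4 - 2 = 70842570842489155389 * sqrt(2)/128 +64920927415976250985489/82944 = 1565415162980502667.84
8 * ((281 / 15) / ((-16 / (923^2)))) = -7979734.97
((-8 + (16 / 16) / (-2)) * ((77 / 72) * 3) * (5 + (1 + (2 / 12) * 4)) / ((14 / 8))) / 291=-935 / 2619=-0.36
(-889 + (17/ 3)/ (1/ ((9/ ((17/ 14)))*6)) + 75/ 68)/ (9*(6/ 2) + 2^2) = -43241/ 2108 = -20.51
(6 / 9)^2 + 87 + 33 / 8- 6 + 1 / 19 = 117131 / 1368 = 85.62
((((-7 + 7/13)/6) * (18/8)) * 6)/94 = -189/1222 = -0.15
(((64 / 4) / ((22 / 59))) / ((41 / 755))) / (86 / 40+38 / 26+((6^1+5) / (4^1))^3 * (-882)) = -741228800 / 17203666953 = -0.04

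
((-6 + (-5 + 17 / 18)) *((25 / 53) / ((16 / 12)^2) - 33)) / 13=1674793 / 66144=25.32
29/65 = 0.45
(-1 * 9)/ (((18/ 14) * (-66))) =0.11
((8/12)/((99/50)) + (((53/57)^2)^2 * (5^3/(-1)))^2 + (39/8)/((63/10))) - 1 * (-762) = 325814850460971122501/34320180390496308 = 9493.39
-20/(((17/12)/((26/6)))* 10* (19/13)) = -1352/323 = -4.19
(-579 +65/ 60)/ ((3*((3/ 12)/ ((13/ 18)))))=-90155/ 162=-556.51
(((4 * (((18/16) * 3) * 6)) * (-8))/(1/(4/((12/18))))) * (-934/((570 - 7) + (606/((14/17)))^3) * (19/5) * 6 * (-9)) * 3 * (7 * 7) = -46964743712208/170838313825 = -274.91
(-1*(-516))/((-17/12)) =-6192/17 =-364.24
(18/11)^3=5832/1331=4.38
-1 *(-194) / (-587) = -194 / 587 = -0.33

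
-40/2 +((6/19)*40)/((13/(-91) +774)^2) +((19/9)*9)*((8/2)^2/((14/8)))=599906549036/3902737237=153.71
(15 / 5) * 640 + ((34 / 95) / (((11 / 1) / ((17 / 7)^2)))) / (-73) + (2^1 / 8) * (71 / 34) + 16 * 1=984455291819 / 508363240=1936.52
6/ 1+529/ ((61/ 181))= 96115/ 61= 1575.66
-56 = -56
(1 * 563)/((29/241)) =135683/29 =4678.72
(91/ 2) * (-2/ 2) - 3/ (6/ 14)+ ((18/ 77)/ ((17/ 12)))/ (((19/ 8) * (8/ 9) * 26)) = -33946971/ 646646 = -52.50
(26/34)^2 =169/289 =0.58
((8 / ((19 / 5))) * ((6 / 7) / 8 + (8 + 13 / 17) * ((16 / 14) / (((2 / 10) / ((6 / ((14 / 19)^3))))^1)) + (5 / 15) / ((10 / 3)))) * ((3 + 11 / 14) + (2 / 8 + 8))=206703566563 / 10857322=19038.17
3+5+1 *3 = 11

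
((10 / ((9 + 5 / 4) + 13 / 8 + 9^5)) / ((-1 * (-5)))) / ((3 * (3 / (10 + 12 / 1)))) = 0.00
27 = 27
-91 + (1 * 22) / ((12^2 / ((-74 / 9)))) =-29891 / 324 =-92.26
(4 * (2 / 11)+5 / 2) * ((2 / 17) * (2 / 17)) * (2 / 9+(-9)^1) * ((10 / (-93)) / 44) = 28045 / 29269053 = 0.00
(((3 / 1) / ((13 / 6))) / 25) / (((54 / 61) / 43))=2623 / 975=2.69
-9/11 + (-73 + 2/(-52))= -21123/286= -73.86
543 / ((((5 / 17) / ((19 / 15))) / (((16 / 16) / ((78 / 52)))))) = 1559.01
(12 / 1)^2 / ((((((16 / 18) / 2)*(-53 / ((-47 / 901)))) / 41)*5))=2.61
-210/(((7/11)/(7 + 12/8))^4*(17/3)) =-3236905485/2744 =-1179630.28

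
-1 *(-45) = 45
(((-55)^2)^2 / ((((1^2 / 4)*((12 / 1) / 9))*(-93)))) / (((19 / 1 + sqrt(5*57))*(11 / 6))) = -2495625 / 62 + 2495625*sqrt(285) / 1178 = -4487.16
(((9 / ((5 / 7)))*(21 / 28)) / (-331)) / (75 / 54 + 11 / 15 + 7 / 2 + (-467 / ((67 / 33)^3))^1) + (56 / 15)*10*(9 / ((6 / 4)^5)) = 3222626840918359 / 72831868727904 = 44.25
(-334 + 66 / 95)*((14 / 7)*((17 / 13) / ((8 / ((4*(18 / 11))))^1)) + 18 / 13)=-15958656 / 13585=-1174.73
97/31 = 3.13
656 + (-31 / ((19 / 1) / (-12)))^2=375200 / 361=1039.34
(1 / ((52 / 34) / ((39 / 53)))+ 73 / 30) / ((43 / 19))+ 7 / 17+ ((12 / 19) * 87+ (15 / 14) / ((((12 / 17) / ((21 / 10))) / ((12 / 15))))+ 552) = 611.20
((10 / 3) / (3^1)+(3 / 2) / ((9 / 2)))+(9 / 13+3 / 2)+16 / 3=8.97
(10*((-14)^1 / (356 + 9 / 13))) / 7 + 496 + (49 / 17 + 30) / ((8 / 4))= 80781611 / 157658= 512.39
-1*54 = -54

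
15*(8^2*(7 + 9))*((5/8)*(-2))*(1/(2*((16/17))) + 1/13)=-151800/13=-11676.92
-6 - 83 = -89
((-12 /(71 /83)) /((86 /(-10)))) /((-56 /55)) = -68475 /42742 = -1.60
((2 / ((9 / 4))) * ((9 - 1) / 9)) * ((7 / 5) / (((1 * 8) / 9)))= 56 / 45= 1.24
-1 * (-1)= 1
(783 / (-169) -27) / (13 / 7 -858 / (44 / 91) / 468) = 898128 / 54925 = 16.35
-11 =-11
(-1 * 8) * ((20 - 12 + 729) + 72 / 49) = -289480 / 49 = -5907.76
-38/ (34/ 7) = -133/ 17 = -7.82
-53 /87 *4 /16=-53 /348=-0.15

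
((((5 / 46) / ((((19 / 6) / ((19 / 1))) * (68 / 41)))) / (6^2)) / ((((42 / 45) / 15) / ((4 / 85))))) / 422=3075 / 157081904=0.00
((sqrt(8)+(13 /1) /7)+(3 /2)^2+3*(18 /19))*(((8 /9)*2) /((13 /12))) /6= 64*sqrt(2) /117+29576 /15561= 2.67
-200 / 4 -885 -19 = -954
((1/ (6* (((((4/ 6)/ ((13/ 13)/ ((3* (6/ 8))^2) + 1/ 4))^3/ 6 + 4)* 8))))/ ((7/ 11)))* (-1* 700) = -838371875/ 166489392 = -5.04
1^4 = 1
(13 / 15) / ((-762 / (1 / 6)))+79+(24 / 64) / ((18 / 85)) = 22157003 / 274320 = 80.77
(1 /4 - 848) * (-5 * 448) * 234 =444356640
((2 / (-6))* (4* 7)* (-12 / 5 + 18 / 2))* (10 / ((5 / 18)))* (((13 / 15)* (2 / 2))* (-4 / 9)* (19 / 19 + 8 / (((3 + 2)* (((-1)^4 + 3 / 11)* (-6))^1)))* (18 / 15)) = 1519232 / 1875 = 810.26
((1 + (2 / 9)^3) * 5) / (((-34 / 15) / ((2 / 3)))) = -18425 / 12393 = -1.49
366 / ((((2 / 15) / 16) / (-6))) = -263520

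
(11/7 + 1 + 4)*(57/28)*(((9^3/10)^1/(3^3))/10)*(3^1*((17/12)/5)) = 601749/196000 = 3.07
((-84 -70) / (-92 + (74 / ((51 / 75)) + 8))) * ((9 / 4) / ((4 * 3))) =-3927 / 3376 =-1.16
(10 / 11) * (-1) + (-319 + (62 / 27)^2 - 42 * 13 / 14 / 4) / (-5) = 10230049 / 160380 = 63.79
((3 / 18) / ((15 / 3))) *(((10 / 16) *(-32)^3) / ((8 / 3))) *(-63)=16128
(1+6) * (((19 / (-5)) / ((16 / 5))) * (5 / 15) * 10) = -665 / 24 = -27.71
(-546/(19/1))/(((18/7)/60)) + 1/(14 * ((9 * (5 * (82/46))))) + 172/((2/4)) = -160248883/490770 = -326.53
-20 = -20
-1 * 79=-79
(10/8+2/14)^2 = 1521/784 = 1.94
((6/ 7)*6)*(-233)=-8388/ 7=-1198.29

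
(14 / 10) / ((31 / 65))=91 / 31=2.94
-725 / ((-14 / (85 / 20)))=12325 / 56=220.09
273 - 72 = 201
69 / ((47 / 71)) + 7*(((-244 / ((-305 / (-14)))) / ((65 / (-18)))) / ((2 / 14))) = 3913599 / 15275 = 256.21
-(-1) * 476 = 476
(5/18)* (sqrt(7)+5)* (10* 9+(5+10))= 175* sqrt(7)/6+875/6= 223.00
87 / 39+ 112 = 1485 / 13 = 114.23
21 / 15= 7 / 5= 1.40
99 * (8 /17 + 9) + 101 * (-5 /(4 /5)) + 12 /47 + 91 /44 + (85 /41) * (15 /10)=224693091 /720698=311.77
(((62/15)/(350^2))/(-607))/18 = -31/10038262500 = -0.00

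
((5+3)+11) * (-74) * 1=-1406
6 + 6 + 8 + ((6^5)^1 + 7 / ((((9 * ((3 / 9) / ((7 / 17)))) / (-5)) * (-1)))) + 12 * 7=402125 / 51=7884.80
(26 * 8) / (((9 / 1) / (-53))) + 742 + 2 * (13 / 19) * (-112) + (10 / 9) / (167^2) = -636.15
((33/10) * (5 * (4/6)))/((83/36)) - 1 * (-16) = 1724/83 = 20.77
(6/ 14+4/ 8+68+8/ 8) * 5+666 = 14219/ 14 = 1015.64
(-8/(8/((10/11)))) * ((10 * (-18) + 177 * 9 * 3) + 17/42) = -965875/231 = -4181.28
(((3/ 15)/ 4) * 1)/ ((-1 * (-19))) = 1/ 380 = 0.00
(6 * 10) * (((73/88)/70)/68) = 219/20944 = 0.01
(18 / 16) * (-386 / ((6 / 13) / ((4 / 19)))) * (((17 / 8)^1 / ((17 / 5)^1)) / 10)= -12.38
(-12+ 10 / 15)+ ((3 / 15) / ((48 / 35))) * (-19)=-677 / 48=-14.10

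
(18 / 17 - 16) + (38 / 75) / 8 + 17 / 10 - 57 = -357907 / 5100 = -70.18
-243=-243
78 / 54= 13 / 9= 1.44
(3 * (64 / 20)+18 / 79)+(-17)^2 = 118037 / 395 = 298.83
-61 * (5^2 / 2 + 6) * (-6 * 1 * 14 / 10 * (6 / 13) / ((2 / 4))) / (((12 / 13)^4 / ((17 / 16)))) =590076851 / 46080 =12805.49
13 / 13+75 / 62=137 / 62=2.21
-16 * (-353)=5648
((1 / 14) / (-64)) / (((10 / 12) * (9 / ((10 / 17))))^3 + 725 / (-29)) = -1 / 1834714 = -0.00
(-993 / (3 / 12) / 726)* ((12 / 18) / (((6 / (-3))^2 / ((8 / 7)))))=-2648 / 2541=-1.04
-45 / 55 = -9 / 11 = -0.82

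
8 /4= 2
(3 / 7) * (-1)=-3 / 7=-0.43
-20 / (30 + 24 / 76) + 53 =7537 / 144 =52.34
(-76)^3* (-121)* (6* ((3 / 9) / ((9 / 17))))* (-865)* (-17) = 26556454517120 / 9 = 2950717168568.89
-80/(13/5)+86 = 718/13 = 55.23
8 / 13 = 0.62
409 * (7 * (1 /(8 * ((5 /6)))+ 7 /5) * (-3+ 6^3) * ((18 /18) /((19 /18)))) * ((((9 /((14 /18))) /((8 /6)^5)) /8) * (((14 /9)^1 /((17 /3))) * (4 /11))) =1116285266061 /36382720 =30681.74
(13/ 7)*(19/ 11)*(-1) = -3.21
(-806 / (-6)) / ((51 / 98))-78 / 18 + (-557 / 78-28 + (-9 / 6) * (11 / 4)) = 3413623 / 15912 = 214.53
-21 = -21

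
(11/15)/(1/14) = 154/15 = 10.27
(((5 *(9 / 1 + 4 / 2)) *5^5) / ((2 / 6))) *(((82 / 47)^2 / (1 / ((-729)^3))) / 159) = -3824295261931.78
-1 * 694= -694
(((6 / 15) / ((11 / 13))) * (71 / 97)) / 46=923 / 122705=0.01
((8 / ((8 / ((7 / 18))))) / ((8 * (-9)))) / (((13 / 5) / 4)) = -35 / 4212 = -0.01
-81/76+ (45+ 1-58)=-993/76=-13.07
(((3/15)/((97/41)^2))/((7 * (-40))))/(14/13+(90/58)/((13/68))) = -633737/45656231600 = -0.00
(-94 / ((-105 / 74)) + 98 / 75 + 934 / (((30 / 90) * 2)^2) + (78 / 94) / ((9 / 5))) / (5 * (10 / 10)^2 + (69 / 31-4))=3319032949 / 4935000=672.55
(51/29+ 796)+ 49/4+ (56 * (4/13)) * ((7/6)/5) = 18413339/22620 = 814.03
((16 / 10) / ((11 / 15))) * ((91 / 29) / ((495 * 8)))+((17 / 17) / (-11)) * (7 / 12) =-10801 / 210540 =-0.05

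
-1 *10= -10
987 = 987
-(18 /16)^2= -81 /64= -1.27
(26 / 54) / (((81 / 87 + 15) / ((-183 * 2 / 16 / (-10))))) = 22997 / 332640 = 0.07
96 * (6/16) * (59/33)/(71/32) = 22656/781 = 29.01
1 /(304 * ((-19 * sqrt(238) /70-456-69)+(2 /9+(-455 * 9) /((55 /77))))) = -11088000 /21093407515157+405 * sqrt(238) /17762869486448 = -0.00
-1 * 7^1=-7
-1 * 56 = -56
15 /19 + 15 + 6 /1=414 /19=21.79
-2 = -2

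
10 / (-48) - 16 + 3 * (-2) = -533 / 24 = -22.21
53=53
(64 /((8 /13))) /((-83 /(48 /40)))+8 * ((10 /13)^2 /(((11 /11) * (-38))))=-2169664 /1332565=-1.63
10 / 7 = 1.43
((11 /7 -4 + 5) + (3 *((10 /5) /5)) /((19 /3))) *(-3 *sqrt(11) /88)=-0.31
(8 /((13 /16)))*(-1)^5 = -128 /13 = -9.85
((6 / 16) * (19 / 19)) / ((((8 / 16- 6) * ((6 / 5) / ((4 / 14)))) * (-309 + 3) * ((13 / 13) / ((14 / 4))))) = 5 / 26928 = 0.00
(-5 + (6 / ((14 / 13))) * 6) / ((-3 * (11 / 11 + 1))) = -199 / 42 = -4.74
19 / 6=3.17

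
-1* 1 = -1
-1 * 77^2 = -5929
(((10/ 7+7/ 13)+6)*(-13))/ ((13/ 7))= -725/ 13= -55.77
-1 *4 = -4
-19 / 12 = -1.58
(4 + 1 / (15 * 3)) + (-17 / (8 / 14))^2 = 640141 / 720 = 889.08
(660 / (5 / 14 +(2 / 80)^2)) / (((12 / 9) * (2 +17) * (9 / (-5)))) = -3080000 / 76133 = -40.46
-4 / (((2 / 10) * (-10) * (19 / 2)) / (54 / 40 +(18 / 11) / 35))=2151 / 7315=0.29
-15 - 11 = -26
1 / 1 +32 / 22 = 27 / 11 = 2.45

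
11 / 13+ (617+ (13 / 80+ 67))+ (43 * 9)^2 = 156472169 / 1040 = 150454.01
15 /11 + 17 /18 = 457 /198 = 2.31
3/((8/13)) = 39/8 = 4.88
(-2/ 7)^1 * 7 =-2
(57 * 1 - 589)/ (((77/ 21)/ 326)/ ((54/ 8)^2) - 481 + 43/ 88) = 125481312/ 113336777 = 1.11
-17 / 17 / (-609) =1 / 609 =0.00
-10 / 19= -0.53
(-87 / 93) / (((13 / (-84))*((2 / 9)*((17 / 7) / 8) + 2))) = 613872 / 209963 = 2.92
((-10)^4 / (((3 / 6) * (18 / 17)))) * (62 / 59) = 10540000 / 531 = 19849.34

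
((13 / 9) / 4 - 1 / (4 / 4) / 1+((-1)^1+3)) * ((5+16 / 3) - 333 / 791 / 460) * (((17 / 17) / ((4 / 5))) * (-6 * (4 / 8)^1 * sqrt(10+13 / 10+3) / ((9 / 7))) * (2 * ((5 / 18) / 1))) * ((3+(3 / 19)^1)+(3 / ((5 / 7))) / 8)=-171875514979 * sqrt(1430) / 20479288320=-317.37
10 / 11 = 0.91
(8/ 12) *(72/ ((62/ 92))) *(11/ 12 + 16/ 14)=146.69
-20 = -20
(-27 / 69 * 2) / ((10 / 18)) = -1.41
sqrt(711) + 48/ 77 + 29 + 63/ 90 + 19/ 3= 3 * sqrt(79) + 84677/ 2310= 63.32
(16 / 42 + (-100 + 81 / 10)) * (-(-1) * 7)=-19219 / 30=-640.63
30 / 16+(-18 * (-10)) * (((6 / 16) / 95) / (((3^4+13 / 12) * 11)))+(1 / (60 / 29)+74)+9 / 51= 6428447759 / 83992920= 76.54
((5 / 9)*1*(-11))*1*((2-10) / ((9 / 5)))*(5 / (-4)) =-2750 / 81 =-33.95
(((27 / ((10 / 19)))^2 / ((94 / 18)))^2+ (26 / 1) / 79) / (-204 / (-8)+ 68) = 443182020807839 / 163167785000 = 2716.11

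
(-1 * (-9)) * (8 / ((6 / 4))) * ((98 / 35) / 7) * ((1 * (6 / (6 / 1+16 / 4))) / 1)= 288 / 25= 11.52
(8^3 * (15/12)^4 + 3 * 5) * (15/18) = 6325/6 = 1054.17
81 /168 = 27 /56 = 0.48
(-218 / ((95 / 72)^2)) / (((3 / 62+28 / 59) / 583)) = -2410092672768 / 17264825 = -139595.55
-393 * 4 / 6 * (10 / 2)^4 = -163750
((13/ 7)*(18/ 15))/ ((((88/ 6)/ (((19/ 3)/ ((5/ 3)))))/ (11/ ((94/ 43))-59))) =-11277279/ 361900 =-31.16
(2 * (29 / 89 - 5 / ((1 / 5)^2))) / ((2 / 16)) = -177536 / 89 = -1994.79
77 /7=11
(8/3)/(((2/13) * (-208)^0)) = 52/3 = 17.33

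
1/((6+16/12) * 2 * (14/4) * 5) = 3/770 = 0.00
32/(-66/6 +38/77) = -3.05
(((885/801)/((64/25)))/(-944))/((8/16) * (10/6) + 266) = -125/72954368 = -0.00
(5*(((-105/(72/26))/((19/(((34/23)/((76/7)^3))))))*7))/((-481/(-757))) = -5407232075/42586817664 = -0.13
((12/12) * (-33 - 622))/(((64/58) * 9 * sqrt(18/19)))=-18995 * sqrt(38)/1728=-67.76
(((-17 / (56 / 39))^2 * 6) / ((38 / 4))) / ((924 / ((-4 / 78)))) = -11271 / 2293984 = -0.00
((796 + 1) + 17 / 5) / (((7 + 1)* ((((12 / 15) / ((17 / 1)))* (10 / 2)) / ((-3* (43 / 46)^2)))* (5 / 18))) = -73836117 / 18400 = -4012.83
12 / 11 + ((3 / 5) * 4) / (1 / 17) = 2304 / 55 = 41.89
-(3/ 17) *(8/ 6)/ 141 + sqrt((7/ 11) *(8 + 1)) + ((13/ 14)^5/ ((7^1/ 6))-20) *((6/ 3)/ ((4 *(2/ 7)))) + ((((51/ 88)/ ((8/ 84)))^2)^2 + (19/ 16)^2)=3 *sqrt(77)/ 11 + 51746451571230685547/ 38655287292002304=1341.06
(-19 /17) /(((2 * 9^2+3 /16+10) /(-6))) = 96 /2465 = 0.04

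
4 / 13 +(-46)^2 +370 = 32322 / 13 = 2486.31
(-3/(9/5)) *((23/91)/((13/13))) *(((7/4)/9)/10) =-0.01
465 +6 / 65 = 30231 / 65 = 465.09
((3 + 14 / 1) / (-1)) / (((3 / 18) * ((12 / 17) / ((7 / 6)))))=-2023 / 12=-168.58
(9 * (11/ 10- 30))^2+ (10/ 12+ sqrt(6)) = sqrt(6)+ 20295853/ 300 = 67655.29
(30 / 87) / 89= 0.00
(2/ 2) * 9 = 9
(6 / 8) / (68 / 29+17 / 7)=0.16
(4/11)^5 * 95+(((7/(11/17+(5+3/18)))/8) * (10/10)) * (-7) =-0.45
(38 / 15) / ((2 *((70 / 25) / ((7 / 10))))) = 19 / 60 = 0.32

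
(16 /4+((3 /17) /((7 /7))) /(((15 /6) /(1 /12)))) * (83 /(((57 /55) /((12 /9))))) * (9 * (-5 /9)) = -2138.81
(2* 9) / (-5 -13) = -1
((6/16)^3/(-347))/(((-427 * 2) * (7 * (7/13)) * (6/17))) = 1989/14869055488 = 0.00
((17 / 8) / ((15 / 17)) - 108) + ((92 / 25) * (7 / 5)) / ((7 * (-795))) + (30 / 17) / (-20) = -476092129 / 4505000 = -105.68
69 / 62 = 1.11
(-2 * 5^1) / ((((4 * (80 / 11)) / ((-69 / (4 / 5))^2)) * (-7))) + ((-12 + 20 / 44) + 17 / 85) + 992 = 265316749 / 197120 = 1345.97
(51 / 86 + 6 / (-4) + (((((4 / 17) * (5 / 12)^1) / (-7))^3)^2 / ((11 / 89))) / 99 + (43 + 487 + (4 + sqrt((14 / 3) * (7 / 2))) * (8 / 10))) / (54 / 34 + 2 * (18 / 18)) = 476 * sqrt(3) / 915 + 258003982839937794591898 / 1739228125866809757795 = 149.25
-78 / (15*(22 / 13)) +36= 1811 / 55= 32.93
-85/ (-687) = 85/ 687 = 0.12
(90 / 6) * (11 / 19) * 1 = 165 / 19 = 8.68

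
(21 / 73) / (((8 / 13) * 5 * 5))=273 / 14600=0.02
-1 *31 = -31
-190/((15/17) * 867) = -38/153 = -0.25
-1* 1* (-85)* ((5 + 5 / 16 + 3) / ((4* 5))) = 2261 / 64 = 35.33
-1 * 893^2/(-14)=56960.64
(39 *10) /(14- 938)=-65 /154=-0.42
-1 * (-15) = 15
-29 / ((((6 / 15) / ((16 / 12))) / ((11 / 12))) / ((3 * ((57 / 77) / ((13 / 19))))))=-52345 / 182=-287.61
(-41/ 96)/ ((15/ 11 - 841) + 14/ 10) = 2255/ 4425888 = 0.00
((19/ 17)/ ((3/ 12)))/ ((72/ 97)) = 6.02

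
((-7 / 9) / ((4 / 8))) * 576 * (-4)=3584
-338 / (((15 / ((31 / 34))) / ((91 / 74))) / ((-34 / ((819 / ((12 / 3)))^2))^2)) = -269824 / 16236801945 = -0.00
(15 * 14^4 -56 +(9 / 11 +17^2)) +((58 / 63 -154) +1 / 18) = 266260207 / 462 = 576320.79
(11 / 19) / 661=11 / 12559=0.00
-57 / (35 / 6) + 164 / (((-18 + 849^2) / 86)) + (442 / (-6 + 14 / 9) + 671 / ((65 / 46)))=13705186525 / 37480716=365.66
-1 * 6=-6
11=11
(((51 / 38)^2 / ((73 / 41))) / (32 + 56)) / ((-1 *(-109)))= 106641 / 1011111904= 0.00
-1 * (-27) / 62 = 27 / 62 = 0.44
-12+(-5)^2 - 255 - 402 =-644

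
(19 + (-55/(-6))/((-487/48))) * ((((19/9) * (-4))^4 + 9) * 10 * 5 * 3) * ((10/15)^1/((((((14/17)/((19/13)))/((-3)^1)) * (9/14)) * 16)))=-2378420641594375/498452292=-4771611.41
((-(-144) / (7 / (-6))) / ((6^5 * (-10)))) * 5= 1 / 126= 0.01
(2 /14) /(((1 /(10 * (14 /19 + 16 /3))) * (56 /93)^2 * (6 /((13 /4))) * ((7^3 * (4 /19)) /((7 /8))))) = 10806445 /68841472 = 0.16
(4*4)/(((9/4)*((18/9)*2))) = 16/9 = 1.78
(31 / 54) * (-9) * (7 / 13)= -217 / 78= -2.78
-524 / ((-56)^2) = -131 / 784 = -0.17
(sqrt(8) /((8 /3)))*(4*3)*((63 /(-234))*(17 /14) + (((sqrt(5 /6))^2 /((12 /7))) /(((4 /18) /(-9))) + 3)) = -31851*sqrt(2) /208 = -216.56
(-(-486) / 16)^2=59049 / 64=922.64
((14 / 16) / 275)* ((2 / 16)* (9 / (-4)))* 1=-63 / 70400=-0.00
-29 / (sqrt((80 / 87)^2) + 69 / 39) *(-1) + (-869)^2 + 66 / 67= 153864186506 / 203747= 755172.77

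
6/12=1/2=0.50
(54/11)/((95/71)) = 3834/1045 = 3.67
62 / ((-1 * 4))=-31 / 2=-15.50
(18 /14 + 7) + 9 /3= 79 /7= 11.29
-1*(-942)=942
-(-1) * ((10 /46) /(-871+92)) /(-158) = 5 /2830886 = 0.00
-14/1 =-14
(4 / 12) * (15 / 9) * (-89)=-445 / 9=-49.44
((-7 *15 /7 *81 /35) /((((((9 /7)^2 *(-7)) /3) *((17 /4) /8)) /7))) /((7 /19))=5472 /17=321.88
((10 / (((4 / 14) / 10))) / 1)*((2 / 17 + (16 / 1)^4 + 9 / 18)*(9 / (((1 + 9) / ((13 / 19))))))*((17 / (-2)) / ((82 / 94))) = -428859173925 / 3116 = -137631313.84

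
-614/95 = -6.46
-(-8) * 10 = 80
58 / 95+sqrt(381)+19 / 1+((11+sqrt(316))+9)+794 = 2*sqrt(79)+sqrt(381)+79193 / 95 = 870.91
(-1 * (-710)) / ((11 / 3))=2130 / 11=193.64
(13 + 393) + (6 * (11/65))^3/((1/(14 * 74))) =409343606/274625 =1490.55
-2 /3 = -0.67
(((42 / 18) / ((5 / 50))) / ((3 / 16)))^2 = 1254400 / 81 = 15486.42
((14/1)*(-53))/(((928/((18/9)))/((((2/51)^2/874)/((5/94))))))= -17437/329624730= -0.00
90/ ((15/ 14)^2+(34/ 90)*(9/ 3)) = 264600/ 6707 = 39.45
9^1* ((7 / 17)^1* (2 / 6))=21 / 17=1.24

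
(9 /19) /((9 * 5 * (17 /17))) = 1 /95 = 0.01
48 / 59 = 0.81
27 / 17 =1.59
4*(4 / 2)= 8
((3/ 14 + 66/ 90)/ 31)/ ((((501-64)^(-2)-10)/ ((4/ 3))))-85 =-1585165617887/ 18648113085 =-85.00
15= 15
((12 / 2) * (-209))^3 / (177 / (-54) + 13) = -35494831152 / 175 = -202827606.58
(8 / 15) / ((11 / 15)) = 8 / 11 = 0.73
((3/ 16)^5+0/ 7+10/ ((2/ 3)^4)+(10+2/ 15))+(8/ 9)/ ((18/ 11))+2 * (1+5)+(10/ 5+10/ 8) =76.55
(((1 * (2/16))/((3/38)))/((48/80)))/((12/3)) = 95/144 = 0.66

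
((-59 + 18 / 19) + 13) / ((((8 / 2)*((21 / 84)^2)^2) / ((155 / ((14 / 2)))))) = -63846.02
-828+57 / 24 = -6605 / 8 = -825.62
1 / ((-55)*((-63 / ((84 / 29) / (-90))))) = -2 / 215325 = -0.00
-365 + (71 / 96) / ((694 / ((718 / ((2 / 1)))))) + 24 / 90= -121372523 / 333120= -364.35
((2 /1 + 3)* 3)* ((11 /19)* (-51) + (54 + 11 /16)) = 114735 /304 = 377.42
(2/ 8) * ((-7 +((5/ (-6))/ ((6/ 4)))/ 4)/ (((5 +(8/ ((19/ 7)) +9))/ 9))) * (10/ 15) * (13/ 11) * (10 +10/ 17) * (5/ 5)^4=-952185/ 120428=-7.91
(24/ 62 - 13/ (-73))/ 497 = 1279/ 1124711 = 0.00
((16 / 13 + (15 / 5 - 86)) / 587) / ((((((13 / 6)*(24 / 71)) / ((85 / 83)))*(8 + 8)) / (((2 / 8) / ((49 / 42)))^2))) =-0.00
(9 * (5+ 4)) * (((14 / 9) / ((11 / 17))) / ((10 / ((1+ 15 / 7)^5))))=71682336 / 12005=5971.04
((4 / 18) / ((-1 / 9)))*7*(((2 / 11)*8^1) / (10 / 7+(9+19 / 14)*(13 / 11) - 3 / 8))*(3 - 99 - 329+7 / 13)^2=-381943776256 / 1383941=-275982.70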